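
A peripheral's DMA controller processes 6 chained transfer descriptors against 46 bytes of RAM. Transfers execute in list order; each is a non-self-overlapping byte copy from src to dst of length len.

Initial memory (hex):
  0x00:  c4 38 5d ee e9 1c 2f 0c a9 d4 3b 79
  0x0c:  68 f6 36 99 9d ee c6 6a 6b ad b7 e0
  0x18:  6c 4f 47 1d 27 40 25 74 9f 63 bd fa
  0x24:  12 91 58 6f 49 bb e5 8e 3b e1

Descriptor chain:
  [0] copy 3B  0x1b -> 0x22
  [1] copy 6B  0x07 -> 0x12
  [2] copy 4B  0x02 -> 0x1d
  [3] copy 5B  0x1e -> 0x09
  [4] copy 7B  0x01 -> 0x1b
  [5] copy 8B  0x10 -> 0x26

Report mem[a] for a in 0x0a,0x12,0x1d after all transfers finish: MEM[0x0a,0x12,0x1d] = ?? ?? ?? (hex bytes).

#0 dst[0x22+3] := {0x1d,0x27,0x40}
#1 dst[0x12+6] := {0x0c,0xa9,0xd4,0x3b,0x79,0x68}
#2 dst[0x1d+4] := {0x5d,0xee,0xe9,0x1c}
#3 dst[0x09+5] := {0xee,0xe9,0x1c,0x63,0x1d}
#4 dst[0x1b+7] := {0x38,0x5d,0xee,0xe9,0x1c,0x2f,0x0c}
#5 dst[0x26+8] := {0x9d,0xee,0x0c,0xa9,0xd4,0x3b,0x79,0x68}
query mem[0x0a]=0xe9, mem[0x12]=0x0c, mem[0x1d]=0xee

MEM[0x0a,0x12,0x1d] = e9 0c ee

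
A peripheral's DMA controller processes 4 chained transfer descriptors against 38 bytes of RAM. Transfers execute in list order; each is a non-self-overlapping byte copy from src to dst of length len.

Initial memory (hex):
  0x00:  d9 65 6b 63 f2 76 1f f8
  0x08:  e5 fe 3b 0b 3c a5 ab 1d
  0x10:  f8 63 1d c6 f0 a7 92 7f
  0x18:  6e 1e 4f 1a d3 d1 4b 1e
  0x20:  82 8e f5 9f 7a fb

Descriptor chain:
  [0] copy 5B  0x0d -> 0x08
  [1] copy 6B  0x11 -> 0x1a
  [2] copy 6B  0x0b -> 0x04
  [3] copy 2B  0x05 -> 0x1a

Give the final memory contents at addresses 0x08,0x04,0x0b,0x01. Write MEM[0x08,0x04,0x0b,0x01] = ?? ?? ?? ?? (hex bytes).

MEM[0x08,0x04,0x0b,0x01] = 1d f8 f8 65

[0] 0x0d->0x08 len=5 : a5 ab 1d f8 63
[1] 0x11->0x1a len=6 : 63 1d c6 f0 a7 92
[2] 0x0b->0x04 len=6 : f8 63 a5 ab 1d f8
[3] 0x05->0x1a len=2 : 63 a5
query mem[0x08]=0x1d, mem[0x04]=0xf8, mem[0x0b]=0xf8, mem[0x01]=0x65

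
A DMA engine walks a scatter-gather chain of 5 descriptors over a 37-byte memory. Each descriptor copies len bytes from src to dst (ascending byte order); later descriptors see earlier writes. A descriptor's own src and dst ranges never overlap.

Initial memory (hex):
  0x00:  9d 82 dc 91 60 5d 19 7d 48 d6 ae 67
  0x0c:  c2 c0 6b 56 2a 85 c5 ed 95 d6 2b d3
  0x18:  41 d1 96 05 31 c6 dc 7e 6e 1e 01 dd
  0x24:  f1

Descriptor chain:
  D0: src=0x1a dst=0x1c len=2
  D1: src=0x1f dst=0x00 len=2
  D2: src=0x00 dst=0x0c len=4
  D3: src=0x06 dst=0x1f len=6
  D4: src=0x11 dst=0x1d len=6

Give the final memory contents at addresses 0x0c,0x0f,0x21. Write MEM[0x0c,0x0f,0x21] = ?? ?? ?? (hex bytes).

D0: mem[0x1c..0x1d] <- [96 05]
D1: mem[0x00..0x01] <- [7e 6e]
D2: mem[0x0c..0x0f] <- [7e 6e dc 91]
D3: mem[0x1f..0x24] <- [19 7d 48 d6 ae 67]
D4: mem[0x1d..0x22] <- [85 c5 ed 95 d6 2b]
query mem[0x0c]=0x7e, mem[0x0f]=0x91, mem[0x21]=0xd6

MEM[0x0c,0x0f,0x21] = 7e 91 d6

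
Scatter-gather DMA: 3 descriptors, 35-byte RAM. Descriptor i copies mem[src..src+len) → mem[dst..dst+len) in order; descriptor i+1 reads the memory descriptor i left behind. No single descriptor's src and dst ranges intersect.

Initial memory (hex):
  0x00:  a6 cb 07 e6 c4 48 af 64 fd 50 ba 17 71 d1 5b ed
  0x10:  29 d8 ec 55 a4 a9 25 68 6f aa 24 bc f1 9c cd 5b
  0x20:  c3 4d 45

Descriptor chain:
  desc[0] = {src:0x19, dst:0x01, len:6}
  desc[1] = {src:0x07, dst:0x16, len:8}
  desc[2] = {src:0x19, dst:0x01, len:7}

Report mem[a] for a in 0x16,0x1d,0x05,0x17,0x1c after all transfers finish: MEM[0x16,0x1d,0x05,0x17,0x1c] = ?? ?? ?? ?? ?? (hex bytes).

MEM[0x16,0x1d,0x05,0x17,0x1c] = 64 5b 5b fd d1

#0 dst[0x01+6] := {0xaa,0x24,0xbc,0xf1,0x9c,0xcd}
#1 dst[0x16+8] := {0x64,0xfd,0x50,0xba,0x17,0x71,0xd1,0x5b}
#2 dst[0x01+7] := {0xba,0x17,0x71,0xd1,0x5b,0xcd,0x5b}
query mem[0x16]=0x64, mem[0x1d]=0x5b, mem[0x05]=0x5b, mem[0x17]=0xfd, mem[0x1c]=0xd1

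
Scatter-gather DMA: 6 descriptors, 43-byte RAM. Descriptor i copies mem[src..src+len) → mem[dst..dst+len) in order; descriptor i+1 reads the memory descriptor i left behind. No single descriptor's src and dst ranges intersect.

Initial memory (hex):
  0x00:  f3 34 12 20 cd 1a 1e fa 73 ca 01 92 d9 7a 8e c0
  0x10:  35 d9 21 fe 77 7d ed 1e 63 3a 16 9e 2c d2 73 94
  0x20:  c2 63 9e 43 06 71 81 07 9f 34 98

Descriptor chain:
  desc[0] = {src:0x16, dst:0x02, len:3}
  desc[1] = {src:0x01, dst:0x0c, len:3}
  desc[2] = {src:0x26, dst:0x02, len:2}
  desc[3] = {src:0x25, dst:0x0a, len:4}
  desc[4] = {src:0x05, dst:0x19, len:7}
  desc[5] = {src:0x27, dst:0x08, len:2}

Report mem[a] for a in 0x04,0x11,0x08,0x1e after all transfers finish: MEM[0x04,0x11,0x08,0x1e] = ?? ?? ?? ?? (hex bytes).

[0] 0x16->0x02 len=3 : ed 1e 63
[1] 0x01->0x0c len=3 : 34 ed 1e
[2] 0x26->0x02 len=2 : 81 07
[3] 0x25->0x0a len=4 : 71 81 07 9f
[4] 0x05->0x19 len=7 : 1a 1e fa 73 ca 71 81
[5] 0x27->0x08 len=2 : 07 9f
query mem[0x04]=0x63, mem[0x11]=0xd9, mem[0x08]=0x07, mem[0x1e]=0x71

MEM[0x04,0x11,0x08,0x1e] = 63 d9 07 71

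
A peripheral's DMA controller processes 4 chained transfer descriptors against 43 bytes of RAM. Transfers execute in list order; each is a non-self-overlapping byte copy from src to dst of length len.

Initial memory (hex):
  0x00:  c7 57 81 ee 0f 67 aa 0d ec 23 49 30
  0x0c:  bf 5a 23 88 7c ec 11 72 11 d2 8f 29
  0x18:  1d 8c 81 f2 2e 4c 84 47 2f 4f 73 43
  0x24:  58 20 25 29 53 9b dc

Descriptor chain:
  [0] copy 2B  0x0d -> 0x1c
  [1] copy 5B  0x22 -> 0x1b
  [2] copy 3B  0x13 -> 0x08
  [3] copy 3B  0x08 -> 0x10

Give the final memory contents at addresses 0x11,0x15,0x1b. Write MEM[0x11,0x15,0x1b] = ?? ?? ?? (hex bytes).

MEM[0x11,0x15,0x1b] = 11 d2 73

D0: mem[0x1c..0x1d] <- [5a 23]
D1: mem[0x1b..0x1f] <- [73 43 58 20 25]
D2: mem[0x08..0x0a] <- [72 11 d2]
D3: mem[0x10..0x12] <- [72 11 d2]
query mem[0x11]=0x11, mem[0x15]=0xd2, mem[0x1b]=0x73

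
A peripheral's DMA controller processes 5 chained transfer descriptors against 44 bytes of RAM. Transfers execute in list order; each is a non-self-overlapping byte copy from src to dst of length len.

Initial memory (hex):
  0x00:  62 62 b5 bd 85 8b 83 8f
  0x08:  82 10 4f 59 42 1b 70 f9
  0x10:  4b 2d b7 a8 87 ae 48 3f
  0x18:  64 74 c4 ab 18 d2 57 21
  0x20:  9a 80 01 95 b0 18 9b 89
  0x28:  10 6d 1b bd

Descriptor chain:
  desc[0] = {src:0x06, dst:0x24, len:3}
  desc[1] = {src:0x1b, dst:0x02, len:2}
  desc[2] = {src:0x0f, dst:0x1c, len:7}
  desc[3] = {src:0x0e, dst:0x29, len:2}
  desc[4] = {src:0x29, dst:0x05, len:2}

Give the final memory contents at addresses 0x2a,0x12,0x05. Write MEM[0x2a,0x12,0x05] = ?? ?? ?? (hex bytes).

MEM[0x2a,0x12,0x05] = f9 b7 70

D0: mem[0x24..0x26] <- [83 8f 82]
D1: mem[0x02..0x03] <- [ab 18]
D2: mem[0x1c..0x22] <- [f9 4b 2d b7 a8 87 ae]
D3: mem[0x29..0x2a] <- [70 f9]
D4: mem[0x05..0x06] <- [70 f9]
query mem[0x2a]=0xf9, mem[0x12]=0xb7, mem[0x05]=0x70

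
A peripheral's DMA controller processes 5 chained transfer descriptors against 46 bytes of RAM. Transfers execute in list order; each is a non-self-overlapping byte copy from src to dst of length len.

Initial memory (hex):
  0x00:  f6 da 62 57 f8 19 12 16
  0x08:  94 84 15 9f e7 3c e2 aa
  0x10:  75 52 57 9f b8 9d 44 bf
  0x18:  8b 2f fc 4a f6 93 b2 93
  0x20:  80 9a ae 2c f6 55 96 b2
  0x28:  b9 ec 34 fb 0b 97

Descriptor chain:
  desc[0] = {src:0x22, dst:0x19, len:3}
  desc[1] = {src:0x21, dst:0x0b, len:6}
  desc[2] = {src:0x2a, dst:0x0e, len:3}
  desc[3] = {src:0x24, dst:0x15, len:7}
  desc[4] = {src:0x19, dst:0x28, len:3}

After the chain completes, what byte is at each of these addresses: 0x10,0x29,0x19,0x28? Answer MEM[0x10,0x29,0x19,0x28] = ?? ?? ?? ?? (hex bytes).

MEM[0x10,0x29,0x19,0x28] = 0b ec b9 b9

  after D0: wrote 3B at 0x19 = ae2cf6
  after D1: wrote 6B at 0x0b = 9aae2cf65596
  after D2: wrote 3B at 0x0e = 34fb0b
  after D3: wrote 7B at 0x15 = f65596b2b9ec34
  after D4: wrote 3B at 0x28 = b9ec34
query mem[0x10]=0x0b, mem[0x29]=0xec, mem[0x19]=0xb9, mem[0x28]=0xb9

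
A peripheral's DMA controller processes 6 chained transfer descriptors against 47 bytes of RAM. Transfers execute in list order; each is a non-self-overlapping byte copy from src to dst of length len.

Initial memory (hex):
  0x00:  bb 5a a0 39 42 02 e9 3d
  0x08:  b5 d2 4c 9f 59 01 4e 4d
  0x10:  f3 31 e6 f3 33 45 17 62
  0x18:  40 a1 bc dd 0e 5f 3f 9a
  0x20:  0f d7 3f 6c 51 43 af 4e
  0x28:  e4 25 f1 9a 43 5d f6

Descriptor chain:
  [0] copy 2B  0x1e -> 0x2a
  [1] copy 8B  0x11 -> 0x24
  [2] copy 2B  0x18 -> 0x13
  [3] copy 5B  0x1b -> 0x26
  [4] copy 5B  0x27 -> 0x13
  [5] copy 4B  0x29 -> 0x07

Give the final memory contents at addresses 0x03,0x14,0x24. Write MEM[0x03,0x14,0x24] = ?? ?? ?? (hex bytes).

[0] 0x1e->0x2a len=2 : 3f 9a
[1] 0x11->0x24 len=8 : 31 e6 f3 33 45 17 62 40
[2] 0x18->0x13 len=2 : 40 a1
[3] 0x1b->0x26 len=5 : dd 0e 5f 3f 9a
[4] 0x27->0x13 len=5 : 0e 5f 3f 9a 40
[5] 0x29->0x07 len=4 : 3f 9a 40 43
query mem[0x03]=0x39, mem[0x14]=0x5f, mem[0x24]=0x31

MEM[0x03,0x14,0x24] = 39 5f 31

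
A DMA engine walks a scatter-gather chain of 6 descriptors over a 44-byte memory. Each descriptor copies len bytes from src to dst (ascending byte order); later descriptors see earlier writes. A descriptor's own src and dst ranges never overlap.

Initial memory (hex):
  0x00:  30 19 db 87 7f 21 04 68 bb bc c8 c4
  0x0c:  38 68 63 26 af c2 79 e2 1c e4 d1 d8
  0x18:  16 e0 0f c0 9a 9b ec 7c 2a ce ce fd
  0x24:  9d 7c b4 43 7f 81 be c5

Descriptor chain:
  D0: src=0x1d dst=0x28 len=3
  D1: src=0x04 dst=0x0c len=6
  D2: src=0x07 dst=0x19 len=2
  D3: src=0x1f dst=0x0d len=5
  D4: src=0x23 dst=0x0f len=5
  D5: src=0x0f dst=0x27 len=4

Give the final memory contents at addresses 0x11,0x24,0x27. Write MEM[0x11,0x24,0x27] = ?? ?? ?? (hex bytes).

#0 dst[0x28+3] := {0x9b,0xec,0x7c}
#1 dst[0x0c+6] := {0x7f,0x21,0x04,0x68,0xbb,0xbc}
#2 dst[0x19+2] := {0x68,0xbb}
#3 dst[0x0d+5] := {0x7c,0x2a,0xce,0xce,0xfd}
#4 dst[0x0f+5] := {0xfd,0x9d,0x7c,0xb4,0x43}
#5 dst[0x27+4] := {0xfd,0x9d,0x7c,0xb4}
query mem[0x11]=0x7c, mem[0x24]=0x9d, mem[0x27]=0xfd

MEM[0x11,0x24,0x27] = 7c 9d fd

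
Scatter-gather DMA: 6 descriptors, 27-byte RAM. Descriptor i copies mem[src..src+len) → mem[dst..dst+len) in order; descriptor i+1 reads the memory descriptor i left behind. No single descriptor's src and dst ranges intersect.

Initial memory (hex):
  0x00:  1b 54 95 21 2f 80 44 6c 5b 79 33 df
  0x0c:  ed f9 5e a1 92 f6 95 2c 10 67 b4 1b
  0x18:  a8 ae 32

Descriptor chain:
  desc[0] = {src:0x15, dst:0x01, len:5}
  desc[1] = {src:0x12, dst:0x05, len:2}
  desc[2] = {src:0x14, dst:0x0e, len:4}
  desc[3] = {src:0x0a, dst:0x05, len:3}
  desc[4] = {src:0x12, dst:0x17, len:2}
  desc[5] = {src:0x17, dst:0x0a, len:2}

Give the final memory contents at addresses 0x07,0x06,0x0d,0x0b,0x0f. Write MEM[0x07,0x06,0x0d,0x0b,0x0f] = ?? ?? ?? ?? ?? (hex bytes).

MEM[0x07,0x06,0x0d,0x0b,0x0f] = ed df f9 2c 67

D0: mem[0x01..0x05] <- [67 b4 1b a8 ae]
D1: mem[0x05..0x06] <- [95 2c]
D2: mem[0x0e..0x11] <- [10 67 b4 1b]
D3: mem[0x05..0x07] <- [33 df ed]
D4: mem[0x17..0x18] <- [95 2c]
D5: mem[0x0a..0x0b] <- [95 2c]
query mem[0x07]=0xed, mem[0x06]=0xdf, mem[0x0d]=0xf9, mem[0x0b]=0x2c, mem[0x0f]=0x67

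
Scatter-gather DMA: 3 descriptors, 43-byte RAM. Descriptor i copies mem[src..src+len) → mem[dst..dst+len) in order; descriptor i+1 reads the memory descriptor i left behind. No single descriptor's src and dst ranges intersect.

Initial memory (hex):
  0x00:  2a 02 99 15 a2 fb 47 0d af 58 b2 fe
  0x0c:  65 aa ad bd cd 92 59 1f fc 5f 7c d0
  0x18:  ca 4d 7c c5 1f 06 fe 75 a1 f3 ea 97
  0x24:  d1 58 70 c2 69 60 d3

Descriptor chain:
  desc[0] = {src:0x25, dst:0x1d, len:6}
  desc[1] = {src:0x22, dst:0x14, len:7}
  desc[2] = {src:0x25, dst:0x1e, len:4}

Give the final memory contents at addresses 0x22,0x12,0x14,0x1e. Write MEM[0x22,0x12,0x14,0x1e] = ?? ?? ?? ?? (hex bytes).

[0] 0x25->0x1d len=6 : 58 70 c2 69 60 d3
[1] 0x22->0x14 len=7 : d3 97 d1 58 70 c2 69
[2] 0x25->0x1e len=4 : 58 70 c2 69
query mem[0x22]=0xd3, mem[0x12]=0x59, mem[0x14]=0xd3, mem[0x1e]=0x58

MEM[0x22,0x12,0x14,0x1e] = d3 59 d3 58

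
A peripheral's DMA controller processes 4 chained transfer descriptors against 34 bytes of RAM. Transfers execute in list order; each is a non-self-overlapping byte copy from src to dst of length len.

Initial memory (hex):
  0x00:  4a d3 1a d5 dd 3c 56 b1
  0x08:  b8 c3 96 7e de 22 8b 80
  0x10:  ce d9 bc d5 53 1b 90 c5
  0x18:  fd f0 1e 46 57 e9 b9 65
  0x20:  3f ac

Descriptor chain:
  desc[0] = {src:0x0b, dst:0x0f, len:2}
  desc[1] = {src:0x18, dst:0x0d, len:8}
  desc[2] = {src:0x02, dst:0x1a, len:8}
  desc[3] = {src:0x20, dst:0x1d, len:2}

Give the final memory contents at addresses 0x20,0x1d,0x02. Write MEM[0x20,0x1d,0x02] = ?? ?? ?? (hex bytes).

MEM[0x20,0x1d,0x02] = b8 b8 1a

#0 dst[0x0f+2] := {0x7e,0xde}
#1 dst[0x0d+8] := {0xfd,0xf0,0x1e,0x46,0x57,0xe9,0xb9,0x65}
#2 dst[0x1a+8] := {0x1a,0xd5,0xdd,0x3c,0x56,0xb1,0xb8,0xc3}
#3 dst[0x1d+2] := {0xb8,0xc3}
query mem[0x20]=0xb8, mem[0x1d]=0xb8, mem[0x02]=0x1a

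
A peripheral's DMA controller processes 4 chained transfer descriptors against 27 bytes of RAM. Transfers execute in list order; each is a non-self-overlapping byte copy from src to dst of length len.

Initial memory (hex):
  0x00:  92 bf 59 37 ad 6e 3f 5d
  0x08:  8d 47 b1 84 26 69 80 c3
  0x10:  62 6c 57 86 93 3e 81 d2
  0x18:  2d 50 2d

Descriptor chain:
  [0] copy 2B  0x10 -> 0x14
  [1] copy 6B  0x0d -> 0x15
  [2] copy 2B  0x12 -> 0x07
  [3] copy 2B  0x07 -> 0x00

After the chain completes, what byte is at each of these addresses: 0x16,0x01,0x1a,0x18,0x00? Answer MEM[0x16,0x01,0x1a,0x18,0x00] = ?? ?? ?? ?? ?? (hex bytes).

MEM[0x16,0x01,0x1a,0x18,0x00] = 80 86 57 62 57

#0 dst[0x14+2] := {0x62,0x6c}
#1 dst[0x15+6] := {0x69,0x80,0xc3,0x62,0x6c,0x57}
#2 dst[0x07+2] := {0x57,0x86}
#3 dst[0x00+2] := {0x57,0x86}
query mem[0x16]=0x80, mem[0x01]=0x86, mem[0x1a]=0x57, mem[0x18]=0x62, mem[0x00]=0x57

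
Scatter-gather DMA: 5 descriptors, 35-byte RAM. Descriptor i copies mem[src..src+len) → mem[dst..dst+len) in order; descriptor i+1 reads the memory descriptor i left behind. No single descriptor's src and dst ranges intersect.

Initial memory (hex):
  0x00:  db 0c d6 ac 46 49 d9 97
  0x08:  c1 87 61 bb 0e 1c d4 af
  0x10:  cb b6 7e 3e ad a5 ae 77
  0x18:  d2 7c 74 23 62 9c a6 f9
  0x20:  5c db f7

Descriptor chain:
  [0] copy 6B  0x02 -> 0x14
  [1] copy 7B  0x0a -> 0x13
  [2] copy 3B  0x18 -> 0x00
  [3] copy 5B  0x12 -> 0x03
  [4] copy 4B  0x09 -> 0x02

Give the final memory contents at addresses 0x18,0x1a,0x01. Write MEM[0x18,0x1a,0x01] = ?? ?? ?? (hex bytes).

D0: mem[0x14..0x19] <- [d6 ac 46 49 d9 97]
D1: mem[0x13..0x19] <- [61 bb 0e 1c d4 af cb]
D2: mem[0x00..0x02] <- [af cb 74]
D3: mem[0x03..0x07] <- [7e 61 bb 0e 1c]
D4: mem[0x02..0x05] <- [87 61 bb 0e]
query mem[0x18]=0xaf, mem[0x1a]=0x74, mem[0x01]=0xcb

MEM[0x18,0x1a,0x01] = af 74 cb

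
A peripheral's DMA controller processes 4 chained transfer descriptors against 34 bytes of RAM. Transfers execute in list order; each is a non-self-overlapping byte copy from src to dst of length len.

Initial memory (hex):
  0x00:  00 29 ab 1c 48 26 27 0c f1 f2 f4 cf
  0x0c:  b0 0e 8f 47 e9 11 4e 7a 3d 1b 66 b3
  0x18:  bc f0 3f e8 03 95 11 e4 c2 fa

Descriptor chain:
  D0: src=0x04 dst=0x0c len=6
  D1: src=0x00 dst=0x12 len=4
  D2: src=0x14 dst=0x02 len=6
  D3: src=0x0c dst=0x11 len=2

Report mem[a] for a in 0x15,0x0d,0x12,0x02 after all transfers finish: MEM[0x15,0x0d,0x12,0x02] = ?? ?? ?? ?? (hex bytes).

D0: mem[0x0c..0x11] <- [48 26 27 0c f1 f2]
D1: mem[0x12..0x15] <- [00 29 ab 1c]
D2: mem[0x02..0x07] <- [ab 1c 66 b3 bc f0]
D3: mem[0x11..0x12] <- [48 26]
query mem[0x15]=0x1c, mem[0x0d]=0x26, mem[0x12]=0x26, mem[0x02]=0xab

MEM[0x15,0x0d,0x12,0x02] = 1c 26 26 ab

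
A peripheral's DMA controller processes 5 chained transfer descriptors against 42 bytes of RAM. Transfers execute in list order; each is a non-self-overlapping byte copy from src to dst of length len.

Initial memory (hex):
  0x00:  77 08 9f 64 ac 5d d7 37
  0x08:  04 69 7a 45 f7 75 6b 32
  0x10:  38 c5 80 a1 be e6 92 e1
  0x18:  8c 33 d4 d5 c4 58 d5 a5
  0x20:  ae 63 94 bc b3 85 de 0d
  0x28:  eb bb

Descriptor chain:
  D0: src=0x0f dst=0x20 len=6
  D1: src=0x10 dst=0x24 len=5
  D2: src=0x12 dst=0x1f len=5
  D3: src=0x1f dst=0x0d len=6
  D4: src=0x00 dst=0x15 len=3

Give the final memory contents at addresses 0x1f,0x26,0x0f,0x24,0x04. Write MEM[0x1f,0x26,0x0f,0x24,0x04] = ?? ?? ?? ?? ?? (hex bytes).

MEM[0x1f,0x26,0x0f,0x24,0x04] = 80 80 be 38 ac

#0 dst[0x20+6] := {0x32,0x38,0xc5,0x80,0xa1,0xbe}
#1 dst[0x24+5] := {0x38,0xc5,0x80,0xa1,0xbe}
#2 dst[0x1f+5] := {0x80,0xa1,0xbe,0xe6,0x92}
#3 dst[0x0d+6] := {0x80,0xa1,0xbe,0xe6,0x92,0x38}
#4 dst[0x15+3] := {0x77,0x08,0x9f}
query mem[0x1f]=0x80, mem[0x26]=0x80, mem[0x0f]=0xbe, mem[0x24]=0x38, mem[0x04]=0xac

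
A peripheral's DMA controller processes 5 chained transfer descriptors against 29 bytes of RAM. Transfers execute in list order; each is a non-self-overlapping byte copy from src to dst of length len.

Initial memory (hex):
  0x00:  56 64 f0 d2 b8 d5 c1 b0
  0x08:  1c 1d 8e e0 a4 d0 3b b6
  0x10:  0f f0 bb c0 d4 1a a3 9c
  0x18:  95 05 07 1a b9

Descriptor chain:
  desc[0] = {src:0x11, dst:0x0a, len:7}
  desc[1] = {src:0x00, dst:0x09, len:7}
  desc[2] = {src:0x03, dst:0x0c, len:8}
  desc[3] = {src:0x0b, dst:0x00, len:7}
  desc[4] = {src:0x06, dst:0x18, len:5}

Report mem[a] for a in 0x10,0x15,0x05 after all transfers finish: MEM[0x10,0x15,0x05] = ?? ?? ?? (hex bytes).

[0] 0x11->0x0a len=7 : f0 bb c0 d4 1a a3 9c
[1] 0x00->0x09 len=7 : 56 64 f0 d2 b8 d5 c1
[2] 0x03->0x0c len=8 : d2 b8 d5 c1 b0 1c 56 64
[3] 0x0b->0x00 len=7 : f0 d2 b8 d5 c1 b0 1c
[4] 0x06->0x18 len=5 : 1c b0 1c 56 64
query mem[0x10]=0xb0, mem[0x15]=0x1a, mem[0x05]=0xb0

MEM[0x10,0x15,0x05] = b0 1a b0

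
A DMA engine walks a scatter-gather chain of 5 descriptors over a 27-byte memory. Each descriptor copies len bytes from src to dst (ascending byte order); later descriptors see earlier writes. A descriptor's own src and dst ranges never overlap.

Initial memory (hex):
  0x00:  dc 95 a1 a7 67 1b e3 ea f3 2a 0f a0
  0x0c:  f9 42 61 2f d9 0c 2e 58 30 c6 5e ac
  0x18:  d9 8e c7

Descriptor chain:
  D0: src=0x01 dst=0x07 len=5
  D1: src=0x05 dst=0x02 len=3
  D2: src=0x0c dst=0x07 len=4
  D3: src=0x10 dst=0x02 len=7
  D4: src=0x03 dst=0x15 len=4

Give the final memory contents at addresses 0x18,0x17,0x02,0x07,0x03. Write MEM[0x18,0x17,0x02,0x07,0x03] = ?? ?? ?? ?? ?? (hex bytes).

D0: mem[0x07..0x0b] <- [95 a1 a7 67 1b]
D1: mem[0x02..0x04] <- [1b e3 95]
D2: mem[0x07..0x0a] <- [f9 42 61 2f]
D3: mem[0x02..0x08] <- [d9 0c 2e 58 30 c6 5e]
D4: mem[0x15..0x18] <- [0c 2e 58 30]
query mem[0x18]=0x30, mem[0x17]=0x58, mem[0x02]=0xd9, mem[0x07]=0xc6, mem[0x03]=0x0c

MEM[0x18,0x17,0x02,0x07,0x03] = 30 58 d9 c6 0c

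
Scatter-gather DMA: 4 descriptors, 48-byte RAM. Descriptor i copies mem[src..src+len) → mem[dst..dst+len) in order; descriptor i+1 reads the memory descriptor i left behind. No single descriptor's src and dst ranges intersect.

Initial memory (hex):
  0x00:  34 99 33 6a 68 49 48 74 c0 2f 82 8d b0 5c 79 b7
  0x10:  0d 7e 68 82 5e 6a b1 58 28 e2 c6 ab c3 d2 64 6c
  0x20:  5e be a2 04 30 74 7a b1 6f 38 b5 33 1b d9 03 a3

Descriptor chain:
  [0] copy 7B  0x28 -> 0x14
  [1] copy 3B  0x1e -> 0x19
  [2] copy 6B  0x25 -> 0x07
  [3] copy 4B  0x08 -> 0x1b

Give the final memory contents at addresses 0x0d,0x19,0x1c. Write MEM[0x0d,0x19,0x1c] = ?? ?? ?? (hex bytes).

MEM[0x0d,0x19,0x1c] = 5c 64 b1

  after D0: wrote 7B at 0x14 = 6f38b5331bd903
  after D1: wrote 3B at 0x19 = 646c5e
  after D2: wrote 6B at 0x07 = 747ab16f38b5
  after D3: wrote 4B at 0x1b = 7ab16f38
query mem[0x0d]=0x5c, mem[0x19]=0x64, mem[0x1c]=0xb1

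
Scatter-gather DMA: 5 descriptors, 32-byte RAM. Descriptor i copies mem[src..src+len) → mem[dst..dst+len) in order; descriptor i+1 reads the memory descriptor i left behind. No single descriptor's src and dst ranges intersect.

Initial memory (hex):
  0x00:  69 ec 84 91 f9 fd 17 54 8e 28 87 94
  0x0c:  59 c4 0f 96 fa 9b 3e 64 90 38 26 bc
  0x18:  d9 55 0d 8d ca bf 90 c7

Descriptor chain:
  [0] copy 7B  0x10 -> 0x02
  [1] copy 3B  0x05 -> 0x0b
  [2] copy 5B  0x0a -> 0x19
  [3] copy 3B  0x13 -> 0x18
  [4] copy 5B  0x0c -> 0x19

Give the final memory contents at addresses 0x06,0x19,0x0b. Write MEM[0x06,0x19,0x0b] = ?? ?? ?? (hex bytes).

  after D0: wrote 7B at 0x02 = fa9b3e64903826
  after D1: wrote 3B at 0x0b = 649038
  after D2: wrote 5B at 0x19 = 876490380f
  after D3: wrote 3B at 0x18 = 649038
  after D4: wrote 5B at 0x19 = 90380f96fa
query mem[0x06]=0x90, mem[0x19]=0x90, mem[0x0b]=0x64

MEM[0x06,0x19,0x0b] = 90 90 64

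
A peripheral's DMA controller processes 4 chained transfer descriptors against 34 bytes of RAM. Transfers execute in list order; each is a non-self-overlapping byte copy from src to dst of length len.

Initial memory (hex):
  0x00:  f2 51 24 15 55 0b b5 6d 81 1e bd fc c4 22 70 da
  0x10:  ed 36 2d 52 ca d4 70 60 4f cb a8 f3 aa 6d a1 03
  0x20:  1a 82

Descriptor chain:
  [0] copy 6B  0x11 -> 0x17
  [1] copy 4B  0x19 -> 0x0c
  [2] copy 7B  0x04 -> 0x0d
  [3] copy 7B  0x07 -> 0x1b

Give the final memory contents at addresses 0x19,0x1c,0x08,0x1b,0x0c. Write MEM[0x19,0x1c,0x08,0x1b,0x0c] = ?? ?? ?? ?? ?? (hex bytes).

MEM[0x19,0x1c,0x08,0x1b,0x0c] = 52 81 81 6d 52

D0: mem[0x17..0x1c] <- [36 2d 52 ca d4 70]
D1: mem[0x0c..0x0f] <- [52 ca d4 70]
D2: mem[0x0d..0x13] <- [55 0b b5 6d 81 1e bd]
D3: mem[0x1b..0x21] <- [6d 81 1e bd fc 52 55]
query mem[0x19]=0x52, mem[0x1c]=0x81, mem[0x08]=0x81, mem[0x1b]=0x6d, mem[0x0c]=0x52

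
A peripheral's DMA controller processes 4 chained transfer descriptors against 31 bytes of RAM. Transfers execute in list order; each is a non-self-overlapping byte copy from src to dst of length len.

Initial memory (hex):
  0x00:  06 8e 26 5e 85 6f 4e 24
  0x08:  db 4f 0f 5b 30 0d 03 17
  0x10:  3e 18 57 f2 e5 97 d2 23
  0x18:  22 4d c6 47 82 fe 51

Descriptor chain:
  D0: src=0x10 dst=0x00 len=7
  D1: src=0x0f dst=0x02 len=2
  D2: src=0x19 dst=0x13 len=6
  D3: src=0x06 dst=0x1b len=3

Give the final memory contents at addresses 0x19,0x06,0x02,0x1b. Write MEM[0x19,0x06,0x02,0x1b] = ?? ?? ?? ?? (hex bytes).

MEM[0x19,0x06,0x02,0x1b] = 4d d2 17 d2

D0: mem[0x00..0x06] <- [3e 18 57 f2 e5 97 d2]
D1: mem[0x02..0x03] <- [17 3e]
D2: mem[0x13..0x18] <- [4d c6 47 82 fe 51]
D3: mem[0x1b..0x1d] <- [d2 24 db]
query mem[0x19]=0x4d, mem[0x06]=0xd2, mem[0x02]=0x17, mem[0x1b]=0xd2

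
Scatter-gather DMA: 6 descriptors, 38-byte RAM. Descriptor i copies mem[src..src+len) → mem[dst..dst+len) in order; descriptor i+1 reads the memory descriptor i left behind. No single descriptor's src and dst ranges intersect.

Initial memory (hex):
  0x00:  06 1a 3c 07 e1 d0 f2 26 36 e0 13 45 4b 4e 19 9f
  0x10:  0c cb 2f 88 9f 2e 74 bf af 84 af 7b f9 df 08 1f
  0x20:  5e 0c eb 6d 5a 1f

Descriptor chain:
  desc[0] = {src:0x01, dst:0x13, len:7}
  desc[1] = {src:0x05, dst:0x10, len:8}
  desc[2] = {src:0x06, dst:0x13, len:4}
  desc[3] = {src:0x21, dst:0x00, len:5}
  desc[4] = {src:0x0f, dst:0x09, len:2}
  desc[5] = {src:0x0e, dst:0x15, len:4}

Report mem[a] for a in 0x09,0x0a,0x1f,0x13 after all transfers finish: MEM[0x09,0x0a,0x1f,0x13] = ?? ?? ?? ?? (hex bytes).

#0 dst[0x13+7] := {0x1a,0x3c,0x07,0xe1,0xd0,0xf2,0x26}
#1 dst[0x10+8] := {0xd0,0xf2,0x26,0x36,0xe0,0x13,0x45,0x4b}
#2 dst[0x13+4] := {0xf2,0x26,0x36,0xe0}
#3 dst[0x00+5] := {0x0c,0xeb,0x6d,0x5a,0x1f}
#4 dst[0x09+2] := {0x9f,0xd0}
#5 dst[0x15+4] := {0x19,0x9f,0xd0,0xf2}
query mem[0x09]=0x9f, mem[0x0a]=0xd0, mem[0x1f]=0x1f, mem[0x13]=0xf2

MEM[0x09,0x0a,0x1f,0x13] = 9f d0 1f f2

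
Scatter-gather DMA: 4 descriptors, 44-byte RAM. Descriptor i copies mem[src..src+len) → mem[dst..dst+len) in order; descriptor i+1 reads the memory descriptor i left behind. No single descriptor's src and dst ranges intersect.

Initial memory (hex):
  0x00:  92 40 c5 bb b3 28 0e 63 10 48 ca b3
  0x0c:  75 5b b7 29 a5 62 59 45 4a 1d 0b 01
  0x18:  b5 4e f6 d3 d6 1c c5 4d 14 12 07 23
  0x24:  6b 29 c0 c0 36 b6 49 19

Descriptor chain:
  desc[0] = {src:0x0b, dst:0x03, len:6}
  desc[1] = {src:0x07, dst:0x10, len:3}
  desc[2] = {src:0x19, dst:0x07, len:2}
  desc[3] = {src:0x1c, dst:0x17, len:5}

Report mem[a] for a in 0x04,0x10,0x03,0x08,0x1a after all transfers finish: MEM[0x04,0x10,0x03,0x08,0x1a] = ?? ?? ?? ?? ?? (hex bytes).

D0: mem[0x03..0x08] <- [b3 75 5b b7 29 a5]
D1: mem[0x10..0x12] <- [29 a5 48]
D2: mem[0x07..0x08] <- [4e f6]
D3: mem[0x17..0x1b] <- [d6 1c c5 4d 14]
query mem[0x04]=0x75, mem[0x10]=0x29, mem[0x03]=0xb3, mem[0x08]=0xf6, mem[0x1a]=0x4d

MEM[0x04,0x10,0x03,0x08,0x1a] = 75 29 b3 f6 4d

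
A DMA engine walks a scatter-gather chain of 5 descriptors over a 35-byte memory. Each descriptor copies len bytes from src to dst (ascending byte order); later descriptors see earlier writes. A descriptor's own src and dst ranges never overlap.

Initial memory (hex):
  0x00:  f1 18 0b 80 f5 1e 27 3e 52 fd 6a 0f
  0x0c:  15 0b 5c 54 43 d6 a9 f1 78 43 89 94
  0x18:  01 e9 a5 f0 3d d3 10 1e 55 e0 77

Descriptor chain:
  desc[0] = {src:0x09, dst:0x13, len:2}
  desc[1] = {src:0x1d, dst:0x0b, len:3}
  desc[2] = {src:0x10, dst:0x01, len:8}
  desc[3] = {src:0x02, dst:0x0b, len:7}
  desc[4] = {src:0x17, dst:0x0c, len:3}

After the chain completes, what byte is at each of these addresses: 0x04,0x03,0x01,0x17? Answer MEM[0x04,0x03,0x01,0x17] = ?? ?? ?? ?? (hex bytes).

[0] 0x09->0x13 len=2 : fd 6a
[1] 0x1d->0x0b len=3 : d3 10 1e
[2] 0x10->0x01 len=8 : 43 d6 a9 fd 6a 43 89 94
[3] 0x02->0x0b len=7 : d6 a9 fd 6a 43 89 94
[4] 0x17->0x0c len=3 : 94 01 e9
query mem[0x04]=0xfd, mem[0x03]=0xa9, mem[0x01]=0x43, mem[0x17]=0x94

MEM[0x04,0x03,0x01,0x17] = fd a9 43 94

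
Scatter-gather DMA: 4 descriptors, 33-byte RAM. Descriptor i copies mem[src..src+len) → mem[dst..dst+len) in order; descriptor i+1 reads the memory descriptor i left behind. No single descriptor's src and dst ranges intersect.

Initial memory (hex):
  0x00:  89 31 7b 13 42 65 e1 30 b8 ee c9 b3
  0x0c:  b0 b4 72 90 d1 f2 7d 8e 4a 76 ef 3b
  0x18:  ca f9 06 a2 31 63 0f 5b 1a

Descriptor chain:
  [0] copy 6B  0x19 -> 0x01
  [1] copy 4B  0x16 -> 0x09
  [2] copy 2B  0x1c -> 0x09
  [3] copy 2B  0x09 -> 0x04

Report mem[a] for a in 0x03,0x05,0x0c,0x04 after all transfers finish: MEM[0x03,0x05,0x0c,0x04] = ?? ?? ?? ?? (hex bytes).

#0 dst[0x01+6] := {0xf9,0x06,0xa2,0x31,0x63,0x0f}
#1 dst[0x09+4] := {0xef,0x3b,0xca,0xf9}
#2 dst[0x09+2] := {0x31,0x63}
#3 dst[0x04+2] := {0x31,0x63}
query mem[0x03]=0xa2, mem[0x05]=0x63, mem[0x0c]=0xf9, mem[0x04]=0x31

MEM[0x03,0x05,0x0c,0x04] = a2 63 f9 31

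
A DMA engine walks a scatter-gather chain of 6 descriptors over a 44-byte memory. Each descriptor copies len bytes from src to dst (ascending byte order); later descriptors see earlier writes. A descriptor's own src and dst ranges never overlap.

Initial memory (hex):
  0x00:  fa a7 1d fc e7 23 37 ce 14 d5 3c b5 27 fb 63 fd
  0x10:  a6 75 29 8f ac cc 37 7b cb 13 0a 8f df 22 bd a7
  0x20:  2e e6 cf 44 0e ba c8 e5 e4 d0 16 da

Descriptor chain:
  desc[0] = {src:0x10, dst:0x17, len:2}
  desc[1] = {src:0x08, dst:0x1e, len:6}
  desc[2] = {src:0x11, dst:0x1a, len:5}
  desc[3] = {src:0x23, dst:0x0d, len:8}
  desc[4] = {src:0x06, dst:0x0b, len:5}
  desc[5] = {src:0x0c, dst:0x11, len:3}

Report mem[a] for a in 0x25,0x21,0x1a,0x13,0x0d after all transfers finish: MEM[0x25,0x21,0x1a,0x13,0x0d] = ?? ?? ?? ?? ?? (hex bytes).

MEM[0x25,0x21,0x1a,0x13,0x0d] = ba b5 75 d5 14

  after D0: wrote 2B at 0x17 = a675
  after D1: wrote 6B at 0x1e = 14d53cb527fb
  after D2: wrote 5B at 0x1a = 75298faccc
  after D3: wrote 8B at 0x0d = fb0ebac8e5e4d016
  after D4: wrote 5B at 0x0b = 37ce14d53c
  after D5: wrote 3B at 0x11 = ce14d5
query mem[0x25]=0xba, mem[0x21]=0xb5, mem[0x1a]=0x75, mem[0x13]=0xd5, mem[0x0d]=0x14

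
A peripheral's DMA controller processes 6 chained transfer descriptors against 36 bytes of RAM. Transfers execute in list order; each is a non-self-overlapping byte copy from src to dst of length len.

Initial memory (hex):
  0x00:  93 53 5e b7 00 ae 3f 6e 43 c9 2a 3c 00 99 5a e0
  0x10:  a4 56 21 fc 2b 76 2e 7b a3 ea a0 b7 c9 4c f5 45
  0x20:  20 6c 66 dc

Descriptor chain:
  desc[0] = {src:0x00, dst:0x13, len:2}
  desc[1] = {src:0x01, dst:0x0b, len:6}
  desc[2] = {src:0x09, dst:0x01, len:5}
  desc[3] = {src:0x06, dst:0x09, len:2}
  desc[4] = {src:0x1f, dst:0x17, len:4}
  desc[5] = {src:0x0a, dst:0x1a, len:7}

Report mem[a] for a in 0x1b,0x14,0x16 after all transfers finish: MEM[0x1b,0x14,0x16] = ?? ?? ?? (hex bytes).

#0 dst[0x13+2] := {0x93,0x53}
#1 dst[0x0b+6] := {0x53,0x5e,0xb7,0x00,0xae,0x3f}
#2 dst[0x01+5] := {0xc9,0x2a,0x53,0x5e,0xb7}
#3 dst[0x09+2] := {0x3f,0x6e}
#4 dst[0x17+4] := {0x45,0x20,0x6c,0x66}
#5 dst[0x1a+7] := {0x6e,0x53,0x5e,0xb7,0x00,0xae,0x3f}
query mem[0x1b]=0x53, mem[0x14]=0x53, mem[0x16]=0x2e

MEM[0x1b,0x14,0x16] = 53 53 2e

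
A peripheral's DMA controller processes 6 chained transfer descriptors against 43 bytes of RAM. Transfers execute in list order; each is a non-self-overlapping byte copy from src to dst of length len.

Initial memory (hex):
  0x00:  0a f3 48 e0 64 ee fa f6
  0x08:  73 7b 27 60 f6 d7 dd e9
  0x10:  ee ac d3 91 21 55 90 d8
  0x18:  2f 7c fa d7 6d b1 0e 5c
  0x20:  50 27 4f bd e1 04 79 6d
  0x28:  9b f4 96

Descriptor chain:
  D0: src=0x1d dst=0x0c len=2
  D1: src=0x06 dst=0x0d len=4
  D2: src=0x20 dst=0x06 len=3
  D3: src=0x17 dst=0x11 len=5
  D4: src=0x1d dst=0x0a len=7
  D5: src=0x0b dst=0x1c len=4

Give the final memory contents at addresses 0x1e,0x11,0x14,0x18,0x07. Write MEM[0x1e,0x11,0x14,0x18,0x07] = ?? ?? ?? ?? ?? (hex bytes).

MEM[0x1e,0x11,0x14,0x18,0x07] = 50 d8 fa 2f 27

  after D0: wrote 2B at 0x0c = b10e
  after D1: wrote 4B at 0x0d = faf6737b
  after D2: wrote 3B at 0x06 = 50274f
  after D3: wrote 5B at 0x11 = d82f7cfad7
  after D4: wrote 7B at 0x0a = b10e5c50274fbd
  after D5: wrote 4B at 0x1c = 0e5c5027
query mem[0x1e]=0x50, mem[0x11]=0xd8, mem[0x14]=0xfa, mem[0x18]=0x2f, mem[0x07]=0x27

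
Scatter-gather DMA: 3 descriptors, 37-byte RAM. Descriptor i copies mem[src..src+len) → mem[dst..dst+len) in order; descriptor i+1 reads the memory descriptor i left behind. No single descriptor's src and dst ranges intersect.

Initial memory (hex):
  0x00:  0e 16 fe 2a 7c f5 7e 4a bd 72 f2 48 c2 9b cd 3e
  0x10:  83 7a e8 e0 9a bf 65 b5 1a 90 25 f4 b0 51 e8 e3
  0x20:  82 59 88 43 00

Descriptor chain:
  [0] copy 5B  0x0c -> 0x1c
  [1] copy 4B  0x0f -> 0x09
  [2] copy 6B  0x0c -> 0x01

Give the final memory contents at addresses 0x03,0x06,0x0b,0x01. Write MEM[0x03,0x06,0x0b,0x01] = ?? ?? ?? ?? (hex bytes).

#0 dst[0x1c+5] := {0xc2,0x9b,0xcd,0x3e,0x83}
#1 dst[0x09+4] := {0x3e,0x83,0x7a,0xe8}
#2 dst[0x01+6] := {0xe8,0x9b,0xcd,0x3e,0x83,0x7a}
query mem[0x03]=0xcd, mem[0x06]=0x7a, mem[0x0b]=0x7a, mem[0x01]=0xe8

MEM[0x03,0x06,0x0b,0x01] = cd 7a 7a e8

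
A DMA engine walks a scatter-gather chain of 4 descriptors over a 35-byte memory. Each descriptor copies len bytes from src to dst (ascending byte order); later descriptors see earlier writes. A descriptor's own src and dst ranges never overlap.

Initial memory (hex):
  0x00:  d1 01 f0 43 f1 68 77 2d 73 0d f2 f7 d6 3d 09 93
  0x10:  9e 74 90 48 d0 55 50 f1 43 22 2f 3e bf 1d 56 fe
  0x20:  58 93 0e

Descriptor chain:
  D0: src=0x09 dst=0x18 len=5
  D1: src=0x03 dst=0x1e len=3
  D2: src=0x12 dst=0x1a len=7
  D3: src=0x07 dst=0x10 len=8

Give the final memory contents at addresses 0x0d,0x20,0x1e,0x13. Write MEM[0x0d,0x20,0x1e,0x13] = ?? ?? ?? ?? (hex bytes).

MEM[0x0d,0x20,0x1e,0x13] = 3d 0d 50 f2

  after D0: wrote 5B at 0x18 = 0df2f7d63d
  after D1: wrote 3B at 0x1e = 43f168
  after D2: wrote 7B at 0x1a = 9048d05550f10d
  after D3: wrote 8B at 0x10 = 2d730df2f7d63d09
query mem[0x0d]=0x3d, mem[0x20]=0x0d, mem[0x1e]=0x50, mem[0x13]=0xf2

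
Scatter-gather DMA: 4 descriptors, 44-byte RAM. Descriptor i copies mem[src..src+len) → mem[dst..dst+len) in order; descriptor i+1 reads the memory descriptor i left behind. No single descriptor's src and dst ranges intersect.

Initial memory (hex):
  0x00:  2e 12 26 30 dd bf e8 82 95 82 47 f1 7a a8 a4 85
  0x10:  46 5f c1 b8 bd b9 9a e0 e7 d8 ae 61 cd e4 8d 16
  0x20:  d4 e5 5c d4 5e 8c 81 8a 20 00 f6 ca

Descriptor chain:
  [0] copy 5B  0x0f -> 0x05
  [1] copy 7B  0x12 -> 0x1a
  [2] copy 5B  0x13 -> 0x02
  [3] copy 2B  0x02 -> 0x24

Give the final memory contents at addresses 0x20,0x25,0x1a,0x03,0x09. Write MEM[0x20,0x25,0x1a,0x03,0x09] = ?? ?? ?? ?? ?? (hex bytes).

MEM[0x20,0x25,0x1a,0x03,0x09] = e7 bd c1 bd b8

D0: mem[0x05..0x09] <- [85 46 5f c1 b8]
D1: mem[0x1a..0x20] <- [c1 b8 bd b9 9a e0 e7]
D2: mem[0x02..0x06] <- [b8 bd b9 9a e0]
D3: mem[0x24..0x25] <- [b8 bd]
query mem[0x20]=0xe7, mem[0x25]=0xbd, mem[0x1a]=0xc1, mem[0x03]=0xbd, mem[0x09]=0xb8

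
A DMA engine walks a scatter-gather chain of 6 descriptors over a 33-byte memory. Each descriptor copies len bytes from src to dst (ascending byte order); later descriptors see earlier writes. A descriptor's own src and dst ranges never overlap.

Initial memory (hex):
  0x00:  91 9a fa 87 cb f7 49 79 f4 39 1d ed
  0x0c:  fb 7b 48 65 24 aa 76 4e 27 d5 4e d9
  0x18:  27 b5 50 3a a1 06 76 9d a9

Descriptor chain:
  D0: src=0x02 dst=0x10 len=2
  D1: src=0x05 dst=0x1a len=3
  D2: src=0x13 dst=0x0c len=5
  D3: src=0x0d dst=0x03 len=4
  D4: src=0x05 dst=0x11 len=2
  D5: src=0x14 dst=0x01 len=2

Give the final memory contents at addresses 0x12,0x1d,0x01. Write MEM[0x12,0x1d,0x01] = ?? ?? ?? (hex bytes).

MEM[0x12,0x1d,0x01] = d9 06 27

[0] 0x02->0x10 len=2 : fa 87
[1] 0x05->0x1a len=3 : f7 49 79
[2] 0x13->0x0c len=5 : 4e 27 d5 4e d9
[3] 0x0d->0x03 len=4 : 27 d5 4e d9
[4] 0x05->0x11 len=2 : 4e d9
[5] 0x14->0x01 len=2 : 27 d5
query mem[0x12]=0xd9, mem[0x1d]=0x06, mem[0x01]=0x27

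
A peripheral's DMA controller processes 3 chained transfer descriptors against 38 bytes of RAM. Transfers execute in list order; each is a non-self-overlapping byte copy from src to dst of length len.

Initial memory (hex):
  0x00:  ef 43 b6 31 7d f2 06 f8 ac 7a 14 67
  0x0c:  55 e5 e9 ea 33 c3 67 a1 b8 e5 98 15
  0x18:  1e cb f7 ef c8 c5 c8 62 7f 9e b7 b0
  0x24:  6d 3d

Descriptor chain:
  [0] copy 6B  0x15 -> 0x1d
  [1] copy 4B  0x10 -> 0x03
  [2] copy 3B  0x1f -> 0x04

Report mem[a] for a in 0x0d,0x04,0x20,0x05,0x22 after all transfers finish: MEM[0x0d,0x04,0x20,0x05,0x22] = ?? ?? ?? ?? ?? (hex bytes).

MEM[0x0d,0x04,0x20,0x05,0x22] = e5 15 1e 1e f7

D0: mem[0x1d..0x22] <- [e5 98 15 1e cb f7]
D1: mem[0x03..0x06] <- [33 c3 67 a1]
D2: mem[0x04..0x06] <- [15 1e cb]
query mem[0x0d]=0xe5, mem[0x04]=0x15, mem[0x20]=0x1e, mem[0x05]=0x1e, mem[0x22]=0xf7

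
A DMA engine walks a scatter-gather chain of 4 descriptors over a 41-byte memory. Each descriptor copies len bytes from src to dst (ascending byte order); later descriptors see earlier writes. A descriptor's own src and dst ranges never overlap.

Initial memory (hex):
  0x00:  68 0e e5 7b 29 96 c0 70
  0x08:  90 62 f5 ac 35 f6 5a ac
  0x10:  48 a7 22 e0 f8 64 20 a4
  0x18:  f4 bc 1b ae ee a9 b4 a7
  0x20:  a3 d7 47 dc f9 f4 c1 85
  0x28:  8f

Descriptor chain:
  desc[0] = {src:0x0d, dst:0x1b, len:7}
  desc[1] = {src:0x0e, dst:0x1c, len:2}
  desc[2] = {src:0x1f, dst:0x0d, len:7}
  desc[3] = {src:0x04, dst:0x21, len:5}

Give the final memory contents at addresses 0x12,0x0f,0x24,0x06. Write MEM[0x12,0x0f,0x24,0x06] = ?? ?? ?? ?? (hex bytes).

MEM[0x12,0x0f,0x24,0x06] = f9 e0 70 c0

#0 dst[0x1b+7] := {0xf6,0x5a,0xac,0x48,0xa7,0x22,0xe0}
#1 dst[0x1c+2] := {0x5a,0xac}
#2 dst[0x0d+7] := {0xa7,0x22,0xe0,0x47,0xdc,0xf9,0xf4}
#3 dst[0x21+5] := {0x29,0x96,0xc0,0x70,0x90}
query mem[0x12]=0xf9, mem[0x0f]=0xe0, mem[0x24]=0x70, mem[0x06]=0xc0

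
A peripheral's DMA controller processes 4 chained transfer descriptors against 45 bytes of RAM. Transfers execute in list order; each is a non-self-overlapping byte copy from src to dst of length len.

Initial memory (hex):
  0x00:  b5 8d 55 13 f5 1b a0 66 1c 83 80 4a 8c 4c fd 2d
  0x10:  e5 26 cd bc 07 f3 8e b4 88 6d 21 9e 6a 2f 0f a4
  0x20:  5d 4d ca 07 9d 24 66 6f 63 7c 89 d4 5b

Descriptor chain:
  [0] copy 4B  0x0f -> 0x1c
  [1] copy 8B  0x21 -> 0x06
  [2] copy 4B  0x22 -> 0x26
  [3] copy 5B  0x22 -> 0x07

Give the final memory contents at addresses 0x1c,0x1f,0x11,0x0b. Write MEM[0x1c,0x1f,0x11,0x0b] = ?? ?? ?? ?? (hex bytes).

D0: mem[0x1c..0x1f] <- [2d e5 26 cd]
D1: mem[0x06..0x0d] <- [4d ca 07 9d 24 66 6f 63]
D2: mem[0x26..0x29] <- [ca 07 9d 24]
D3: mem[0x07..0x0b] <- [ca 07 9d 24 ca]
query mem[0x1c]=0x2d, mem[0x1f]=0xcd, mem[0x11]=0x26, mem[0x0b]=0xca

MEM[0x1c,0x1f,0x11,0x0b] = 2d cd 26 ca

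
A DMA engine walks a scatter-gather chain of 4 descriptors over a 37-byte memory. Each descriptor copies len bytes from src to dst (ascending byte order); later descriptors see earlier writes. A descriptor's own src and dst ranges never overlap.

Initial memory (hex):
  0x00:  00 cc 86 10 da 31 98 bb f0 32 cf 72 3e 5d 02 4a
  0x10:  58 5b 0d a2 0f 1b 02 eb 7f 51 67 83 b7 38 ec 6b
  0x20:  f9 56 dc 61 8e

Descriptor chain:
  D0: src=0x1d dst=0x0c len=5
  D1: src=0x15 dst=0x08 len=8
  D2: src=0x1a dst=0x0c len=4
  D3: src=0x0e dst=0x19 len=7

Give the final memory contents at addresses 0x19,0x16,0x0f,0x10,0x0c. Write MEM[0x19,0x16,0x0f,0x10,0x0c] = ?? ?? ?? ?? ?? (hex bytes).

#0 dst[0x0c+5] := {0x38,0xec,0x6b,0xf9,0x56}
#1 dst[0x08+8] := {0x1b,0x02,0xeb,0x7f,0x51,0x67,0x83,0xb7}
#2 dst[0x0c+4] := {0x67,0x83,0xb7,0x38}
#3 dst[0x19+7] := {0xb7,0x38,0x56,0x5b,0x0d,0xa2,0x0f}
query mem[0x19]=0xb7, mem[0x16]=0x02, mem[0x0f]=0x38, mem[0x10]=0x56, mem[0x0c]=0x67

MEM[0x19,0x16,0x0f,0x10,0x0c] = b7 02 38 56 67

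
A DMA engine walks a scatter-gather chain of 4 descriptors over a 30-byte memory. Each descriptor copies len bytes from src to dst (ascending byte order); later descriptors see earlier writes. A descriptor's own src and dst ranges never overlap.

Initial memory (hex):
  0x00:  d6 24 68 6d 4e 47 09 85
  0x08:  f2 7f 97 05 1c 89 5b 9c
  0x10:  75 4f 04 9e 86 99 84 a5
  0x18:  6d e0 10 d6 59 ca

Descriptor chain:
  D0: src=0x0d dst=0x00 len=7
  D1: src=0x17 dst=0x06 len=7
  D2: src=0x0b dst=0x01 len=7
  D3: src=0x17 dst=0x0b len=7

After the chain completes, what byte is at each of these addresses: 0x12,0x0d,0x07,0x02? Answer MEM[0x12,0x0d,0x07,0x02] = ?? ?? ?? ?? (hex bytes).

[0] 0x0d->0x00 len=7 : 89 5b 9c 75 4f 04 9e
[1] 0x17->0x06 len=7 : a5 6d e0 10 d6 59 ca
[2] 0x0b->0x01 len=7 : 59 ca 89 5b 9c 75 4f
[3] 0x17->0x0b len=7 : a5 6d e0 10 d6 59 ca
query mem[0x12]=0x04, mem[0x0d]=0xe0, mem[0x07]=0x4f, mem[0x02]=0xca

MEM[0x12,0x0d,0x07,0x02] = 04 e0 4f ca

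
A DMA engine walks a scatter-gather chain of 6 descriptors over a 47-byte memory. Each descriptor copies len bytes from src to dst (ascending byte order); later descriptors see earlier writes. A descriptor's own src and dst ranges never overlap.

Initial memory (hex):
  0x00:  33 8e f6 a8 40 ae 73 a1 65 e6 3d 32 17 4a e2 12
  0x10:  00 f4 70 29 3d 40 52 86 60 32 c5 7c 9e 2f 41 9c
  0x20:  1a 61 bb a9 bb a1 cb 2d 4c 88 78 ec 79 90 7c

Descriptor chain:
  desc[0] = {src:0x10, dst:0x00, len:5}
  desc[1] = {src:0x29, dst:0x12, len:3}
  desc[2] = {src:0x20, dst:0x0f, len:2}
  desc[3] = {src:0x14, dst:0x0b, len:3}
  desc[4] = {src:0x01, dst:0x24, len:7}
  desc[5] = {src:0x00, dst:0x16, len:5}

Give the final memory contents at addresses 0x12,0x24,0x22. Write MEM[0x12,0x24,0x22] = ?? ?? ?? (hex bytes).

[0] 0x10->0x00 len=5 : 00 f4 70 29 3d
[1] 0x29->0x12 len=3 : 88 78 ec
[2] 0x20->0x0f len=2 : 1a 61
[3] 0x14->0x0b len=3 : ec 40 52
[4] 0x01->0x24 len=7 : f4 70 29 3d ae 73 a1
[5] 0x00->0x16 len=5 : 00 f4 70 29 3d
query mem[0x12]=0x88, mem[0x24]=0xf4, mem[0x22]=0xbb

MEM[0x12,0x24,0x22] = 88 f4 bb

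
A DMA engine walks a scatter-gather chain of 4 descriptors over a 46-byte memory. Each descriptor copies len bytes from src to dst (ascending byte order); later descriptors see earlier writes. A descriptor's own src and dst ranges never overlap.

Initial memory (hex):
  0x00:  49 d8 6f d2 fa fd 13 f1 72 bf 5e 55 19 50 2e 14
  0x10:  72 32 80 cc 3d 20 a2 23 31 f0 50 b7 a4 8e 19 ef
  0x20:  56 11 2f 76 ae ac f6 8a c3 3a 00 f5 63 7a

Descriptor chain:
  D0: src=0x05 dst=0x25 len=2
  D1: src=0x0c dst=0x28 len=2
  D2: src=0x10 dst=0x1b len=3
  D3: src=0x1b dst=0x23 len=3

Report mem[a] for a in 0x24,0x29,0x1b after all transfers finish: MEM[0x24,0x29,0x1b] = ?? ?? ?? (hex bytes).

MEM[0x24,0x29,0x1b] = 32 50 72

D0: mem[0x25..0x26] <- [fd 13]
D1: mem[0x28..0x29] <- [19 50]
D2: mem[0x1b..0x1d] <- [72 32 80]
D3: mem[0x23..0x25] <- [72 32 80]
query mem[0x24]=0x32, mem[0x29]=0x50, mem[0x1b]=0x72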